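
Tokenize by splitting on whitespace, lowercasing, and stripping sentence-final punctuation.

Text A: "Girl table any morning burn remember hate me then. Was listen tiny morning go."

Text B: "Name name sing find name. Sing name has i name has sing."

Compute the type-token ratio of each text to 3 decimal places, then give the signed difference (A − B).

TTR(A) = 13/14 = 0.929
TTR(B) = 5/12 = 0.417
Difference = 0.929 − 0.417 = 0.512

0.512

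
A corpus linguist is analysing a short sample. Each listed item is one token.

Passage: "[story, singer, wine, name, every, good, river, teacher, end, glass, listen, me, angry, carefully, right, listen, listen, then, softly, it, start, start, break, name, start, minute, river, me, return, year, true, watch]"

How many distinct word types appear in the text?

25

Distinct types: {angry, break, carefully, end, every, glass, good, it, listen, me, minute, name, return, right, river, singer, softly, start, story, teacher, then, true, watch, wine, year}
V = 25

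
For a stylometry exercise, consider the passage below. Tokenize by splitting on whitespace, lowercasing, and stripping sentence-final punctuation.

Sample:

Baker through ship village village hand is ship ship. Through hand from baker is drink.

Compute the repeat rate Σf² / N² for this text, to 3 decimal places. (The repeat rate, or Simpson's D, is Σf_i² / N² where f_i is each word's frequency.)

0.138

Frequencies: ship:3, baker:2, through:2, village:2, hand:2, is:2, from:1, drink:1
Σf² = 31; N² = 225
Repeat rate = 31 / 225 = 0.138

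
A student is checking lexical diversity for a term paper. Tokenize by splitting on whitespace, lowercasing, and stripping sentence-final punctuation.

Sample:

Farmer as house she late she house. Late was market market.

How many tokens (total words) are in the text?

Tokens: farmer, as, house, she, late, she, house, late, was, market, market
N = 11

11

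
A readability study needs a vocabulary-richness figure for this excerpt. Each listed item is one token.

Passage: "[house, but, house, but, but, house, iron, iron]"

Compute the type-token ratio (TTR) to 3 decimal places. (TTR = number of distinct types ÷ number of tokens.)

N = 8 tokens, V = 3 types.
TTR = V / N = 3 / 8 = 0.375

0.375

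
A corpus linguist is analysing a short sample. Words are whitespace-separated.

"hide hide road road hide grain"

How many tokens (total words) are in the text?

Tokens: hide, hide, road, road, hide, grain
N = 6

6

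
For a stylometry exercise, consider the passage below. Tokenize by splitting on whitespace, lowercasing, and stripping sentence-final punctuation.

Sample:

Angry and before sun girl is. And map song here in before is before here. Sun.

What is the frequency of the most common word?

3

Frequencies: before:3, and:2, sun:2, is:2, here:2, angry:1, girl:1, map:1, song:1, in:1
Most common: 'before' with frequency 3.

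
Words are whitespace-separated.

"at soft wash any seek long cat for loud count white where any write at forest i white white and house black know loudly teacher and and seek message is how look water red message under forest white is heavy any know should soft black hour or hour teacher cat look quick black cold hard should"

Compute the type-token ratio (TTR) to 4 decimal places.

N = 56 tokens, V = 35 types.
TTR = V / N = 35 / 56 = 0.6250

0.6250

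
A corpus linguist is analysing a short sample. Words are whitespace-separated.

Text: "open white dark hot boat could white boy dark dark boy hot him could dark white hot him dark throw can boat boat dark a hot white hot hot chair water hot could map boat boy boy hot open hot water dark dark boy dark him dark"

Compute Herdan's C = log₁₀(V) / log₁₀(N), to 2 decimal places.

0.69

N = 47, V = 14.
log₁₀(V) = 1.146128, log₁₀(N) = 1.672098
C = 1.146128 / 1.672098 = 0.69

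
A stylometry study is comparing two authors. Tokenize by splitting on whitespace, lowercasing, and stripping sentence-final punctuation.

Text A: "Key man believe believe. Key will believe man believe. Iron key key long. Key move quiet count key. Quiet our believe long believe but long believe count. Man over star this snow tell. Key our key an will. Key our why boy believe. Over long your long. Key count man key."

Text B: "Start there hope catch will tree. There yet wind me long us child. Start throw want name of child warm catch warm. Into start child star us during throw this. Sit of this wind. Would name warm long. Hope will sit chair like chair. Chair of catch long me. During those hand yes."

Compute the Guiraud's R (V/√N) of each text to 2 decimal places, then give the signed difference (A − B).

A: V=20, N=51, R=2.80
B: V=28, N=53, R=3.85
Difference = 2.80 − 3.85 = -1.05

-1.05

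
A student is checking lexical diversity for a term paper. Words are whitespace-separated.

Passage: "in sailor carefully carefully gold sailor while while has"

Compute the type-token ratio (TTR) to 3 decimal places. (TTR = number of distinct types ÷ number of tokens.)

N = 9 tokens, V = 6 types.
TTR = V / N = 6 / 9 = 0.667

0.667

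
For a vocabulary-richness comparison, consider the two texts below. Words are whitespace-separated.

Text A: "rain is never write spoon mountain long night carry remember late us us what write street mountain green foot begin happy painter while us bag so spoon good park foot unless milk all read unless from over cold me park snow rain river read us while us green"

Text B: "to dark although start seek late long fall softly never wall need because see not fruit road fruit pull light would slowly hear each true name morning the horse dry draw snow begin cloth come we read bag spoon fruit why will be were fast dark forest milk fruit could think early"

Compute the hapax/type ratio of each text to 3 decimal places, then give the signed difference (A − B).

A: hapax=23, V=34, ratio=0.676
B: hapax=46, V=48, ratio=0.958
Difference = 0.676 − 0.958 = -0.282

-0.282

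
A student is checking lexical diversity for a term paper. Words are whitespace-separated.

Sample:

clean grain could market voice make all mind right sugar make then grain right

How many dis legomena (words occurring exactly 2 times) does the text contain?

3

Frequencies: grain:2, make:2, right:2, clean:1, could:1, market:1, voice:1, all:1, mind:1, sugar:1, then:1
Words with frequency 2: grain, make, right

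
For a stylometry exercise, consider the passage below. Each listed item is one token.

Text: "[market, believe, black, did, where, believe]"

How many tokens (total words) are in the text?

6

Tokens: market, believe, black, did, where, believe
N = 6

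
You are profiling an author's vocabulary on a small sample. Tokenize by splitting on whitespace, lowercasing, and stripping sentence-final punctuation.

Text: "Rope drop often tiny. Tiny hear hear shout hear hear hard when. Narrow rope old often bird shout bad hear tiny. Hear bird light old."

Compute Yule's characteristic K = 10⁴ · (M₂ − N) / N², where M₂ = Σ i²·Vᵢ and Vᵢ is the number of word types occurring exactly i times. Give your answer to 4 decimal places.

736.0000

Frequencies: hear:6, tiny:3, rope:2, often:2, shout:2, old:2, bird:2, drop:1, hard:1, when:1, narrow:1, bad:1, light:1
N = 25. Frequency spectrum: V_1=6, V_2=5, V_3=1, V_6=1
M₂ = 1²·6 + 2²·5 + 3²·1 + 6²·1 = 71
K = 10000 × (71 − 25) / 25² = 736.0000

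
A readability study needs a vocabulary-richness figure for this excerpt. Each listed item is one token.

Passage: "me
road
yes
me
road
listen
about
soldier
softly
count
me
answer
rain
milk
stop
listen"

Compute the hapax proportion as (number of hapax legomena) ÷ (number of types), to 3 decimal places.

Frequencies: me:3, road:2, listen:2, yes:1, about:1, soldier:1, softly:1, count:1, answer:1, rain:1, milk:1, stop:1
Hapax count = 9; type count = 12.
Ratio = 9 / 12 = 0.750

0.750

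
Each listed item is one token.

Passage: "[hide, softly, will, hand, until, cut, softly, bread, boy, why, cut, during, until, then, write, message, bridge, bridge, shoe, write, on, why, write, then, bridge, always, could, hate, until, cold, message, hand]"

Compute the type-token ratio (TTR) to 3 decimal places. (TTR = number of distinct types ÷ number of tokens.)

0.625

N = 32 tokens, V = 20 types.
TTR = V / N = 20 / 32 = 0.625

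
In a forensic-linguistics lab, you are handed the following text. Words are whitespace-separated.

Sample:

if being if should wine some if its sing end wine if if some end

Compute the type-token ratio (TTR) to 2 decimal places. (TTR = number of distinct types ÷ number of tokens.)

N = 15 tokens, V = 8 types.
TTR = V / N = 8 / 15 = 0.53

0.53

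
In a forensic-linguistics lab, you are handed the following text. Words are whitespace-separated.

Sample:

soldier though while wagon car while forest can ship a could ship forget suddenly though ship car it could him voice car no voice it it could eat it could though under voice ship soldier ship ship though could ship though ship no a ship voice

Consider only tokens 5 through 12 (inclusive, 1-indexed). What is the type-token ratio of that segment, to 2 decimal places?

0.88

Segment tokens 5–12: car, while, forest, can, ship, a, could, ship
Segment N = 8, segment V = 7.
TTR = 7 / 8 = 0.88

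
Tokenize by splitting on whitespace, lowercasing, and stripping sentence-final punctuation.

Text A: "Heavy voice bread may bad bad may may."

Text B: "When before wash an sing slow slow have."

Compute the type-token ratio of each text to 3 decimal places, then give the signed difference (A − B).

TTR(A) = 5/8 = 0.625
TTR(B) = 7/8 = 0.875
Difference = 0.625 − 0.875 = -0.250

-0.250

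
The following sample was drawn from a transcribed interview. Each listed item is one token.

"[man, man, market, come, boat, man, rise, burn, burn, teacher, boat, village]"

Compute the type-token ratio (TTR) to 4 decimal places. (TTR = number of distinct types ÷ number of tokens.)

N = 12 tokens, V = 8 types.
TTR = V / N = 8 / 12 = 0.6667

0.6667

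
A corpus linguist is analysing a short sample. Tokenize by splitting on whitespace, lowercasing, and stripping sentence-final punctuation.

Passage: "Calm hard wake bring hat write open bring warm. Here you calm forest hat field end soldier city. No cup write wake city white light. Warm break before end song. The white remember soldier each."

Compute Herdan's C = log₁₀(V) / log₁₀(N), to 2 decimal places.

0.91

N = 35, V = 25.
log₁₀(V) = 1.397940, log₁₀(N) = 1.544068
C = 1.397940 / 1.544068 = 0.91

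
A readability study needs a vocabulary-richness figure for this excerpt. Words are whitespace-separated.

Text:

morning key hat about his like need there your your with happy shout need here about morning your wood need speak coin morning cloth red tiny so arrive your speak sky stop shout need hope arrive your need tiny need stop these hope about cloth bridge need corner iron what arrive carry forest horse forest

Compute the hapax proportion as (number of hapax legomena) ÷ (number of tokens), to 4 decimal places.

0.3636

Frequencies: need:7, your:5, morning:3, about:3, arrive:3, shout:2, speak:2, cloth:2, tiny:2, stop:2, hope:2, forest:2, key:1, hat:1, his:1, like:1, there:1, with:1, happy:1, here:1, … (12 more, each freq 1)
Hapax count = 20; token count = 55.
Ratio = 20 / 55 = 0.3636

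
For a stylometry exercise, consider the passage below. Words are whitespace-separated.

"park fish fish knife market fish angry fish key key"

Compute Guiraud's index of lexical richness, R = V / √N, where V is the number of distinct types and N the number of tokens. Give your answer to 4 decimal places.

1.8974

N = 10, V = 6.
√N = 3.162278
R = 6 / 3.162278 = 1.8974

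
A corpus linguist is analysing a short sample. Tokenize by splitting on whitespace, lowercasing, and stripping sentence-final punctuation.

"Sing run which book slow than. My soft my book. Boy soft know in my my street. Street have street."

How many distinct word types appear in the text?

Distinct types: {book, boy, have, in, know, my, run, sing, slow, soft, street, than, which}
V = 13

13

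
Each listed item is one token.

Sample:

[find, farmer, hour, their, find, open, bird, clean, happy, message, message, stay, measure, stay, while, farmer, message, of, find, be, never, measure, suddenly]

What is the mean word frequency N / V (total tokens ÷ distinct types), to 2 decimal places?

N = 23 tokens, V = 16 types.
Mean frequency = N / V = 23 / 16 = 1.44

1.44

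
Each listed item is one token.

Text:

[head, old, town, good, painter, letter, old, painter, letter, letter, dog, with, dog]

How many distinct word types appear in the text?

8

Distinct types: {dog, good, head, letter, old, painter, town, with}
V = 8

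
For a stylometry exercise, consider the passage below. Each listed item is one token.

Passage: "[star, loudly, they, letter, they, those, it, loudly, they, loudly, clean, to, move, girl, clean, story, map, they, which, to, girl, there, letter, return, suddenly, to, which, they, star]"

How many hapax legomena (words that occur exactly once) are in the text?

8

Frequencies: they:5, loudly:3, to:3, star:2, letter:2, clean:2, girl:2, which:2, those:1, it:1, move:1, story:1, map:1, there:1, return:1, suddenly:1
Hapax (freq=1): it, map, move, return, story, suddenly, there, those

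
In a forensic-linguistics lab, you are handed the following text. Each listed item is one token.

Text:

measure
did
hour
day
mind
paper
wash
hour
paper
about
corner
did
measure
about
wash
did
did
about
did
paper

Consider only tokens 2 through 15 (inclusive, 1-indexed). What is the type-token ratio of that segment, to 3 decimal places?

Segment tokens 2–15: did, hour, day, mind, paper, wash, hour, paper, about, corner, did, measure, about, wash
Segment N = 14, segment V = 9.
TTR = 9 / 14 = 0.643

0.643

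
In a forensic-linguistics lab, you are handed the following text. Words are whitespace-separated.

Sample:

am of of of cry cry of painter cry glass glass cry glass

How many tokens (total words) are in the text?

13

Tokens: am, of, of, of, cry, cry, of, painter, cry, glass, glass, cry, glass
N = 13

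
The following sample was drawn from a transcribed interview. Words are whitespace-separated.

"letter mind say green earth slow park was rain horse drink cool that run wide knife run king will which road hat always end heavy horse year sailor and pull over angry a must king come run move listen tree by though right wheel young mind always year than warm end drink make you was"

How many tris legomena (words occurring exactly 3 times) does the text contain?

1

Frequencies: run:3, mind:2, was:2, horse:2, drink:2, king:2, always:2, end:2, year:2, letter:1, say:1, green:1, earth:1, slow:1, park:1, rain:1, cool:1, that:1, wide:1, knife:1, … (25 more, each freq 1)
Words with frequency 3: run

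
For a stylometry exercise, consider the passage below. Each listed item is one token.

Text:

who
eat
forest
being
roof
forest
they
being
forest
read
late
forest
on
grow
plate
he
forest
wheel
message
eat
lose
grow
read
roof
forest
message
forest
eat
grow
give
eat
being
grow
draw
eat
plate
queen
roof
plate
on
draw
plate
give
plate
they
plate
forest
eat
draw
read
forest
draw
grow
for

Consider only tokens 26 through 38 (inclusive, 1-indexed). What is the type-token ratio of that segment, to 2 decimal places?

Segment tokens 26–38: message, forest, eat, grow, give, eat, being, grow, draw, eat, plate, queen, roof
Segment N = 13, segment V = 10.
TTR = 10 / 13 = 0.77

0.77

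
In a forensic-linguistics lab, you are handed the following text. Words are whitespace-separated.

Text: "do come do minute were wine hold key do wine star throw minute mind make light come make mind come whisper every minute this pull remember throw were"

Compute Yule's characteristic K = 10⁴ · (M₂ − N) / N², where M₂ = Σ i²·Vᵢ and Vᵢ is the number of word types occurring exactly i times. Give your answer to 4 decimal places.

Frequencies: do:3, come:3, minute:3, were:2, wine:2, throw:2, mind:2, make:2, hold:1, key:1, star:1, light:1, whisper:1, every:1, this:1, pull:1, remember:1
N = 28. Frequency spectrum: V_1=9, V_2=5, V_3=3
M₂ = 1²·9 + 2²·5 + 3²·3 = 56
K = 10000 × (56 − 28) / 28² = 357.1429

357.1429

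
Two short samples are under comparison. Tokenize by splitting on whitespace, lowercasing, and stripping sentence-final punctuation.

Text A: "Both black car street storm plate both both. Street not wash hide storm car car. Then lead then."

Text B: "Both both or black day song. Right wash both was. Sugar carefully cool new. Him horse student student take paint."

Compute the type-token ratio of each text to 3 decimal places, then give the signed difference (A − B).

TTR(A) = 11/18 = 0.611
TTR(B) = 17/20 = 0.850
Difference = 0.611 − 0.850 = -0.239

-0.239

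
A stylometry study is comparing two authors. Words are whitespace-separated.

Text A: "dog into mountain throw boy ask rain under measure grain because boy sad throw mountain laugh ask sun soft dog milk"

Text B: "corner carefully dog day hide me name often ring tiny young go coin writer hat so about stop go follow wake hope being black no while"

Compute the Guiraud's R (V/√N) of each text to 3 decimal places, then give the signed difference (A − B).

-1.412

A: V=16, N=21, R=3.491
B: V=25, N=26, R=4.903
Difference = 3.491 − 4.903 = -1.412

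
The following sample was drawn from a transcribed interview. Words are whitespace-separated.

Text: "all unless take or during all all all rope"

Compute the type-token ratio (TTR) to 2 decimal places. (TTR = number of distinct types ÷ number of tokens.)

N = 9 tokens, V = 6 types.
TTR = V / N = 6 / 9 = 0.67

0.67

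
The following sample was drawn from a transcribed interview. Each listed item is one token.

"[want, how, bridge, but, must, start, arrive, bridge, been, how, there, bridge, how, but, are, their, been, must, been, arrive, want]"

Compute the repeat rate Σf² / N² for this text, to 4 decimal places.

0.1066

Frequencies: how:3, bridge:3, been:3, want:2, but:2, must:2, arrive:2, start:1, there:1, are:1, their:1
Σf² = 47; N² = 441
Repeat rate = 47 / 441 = 0.1066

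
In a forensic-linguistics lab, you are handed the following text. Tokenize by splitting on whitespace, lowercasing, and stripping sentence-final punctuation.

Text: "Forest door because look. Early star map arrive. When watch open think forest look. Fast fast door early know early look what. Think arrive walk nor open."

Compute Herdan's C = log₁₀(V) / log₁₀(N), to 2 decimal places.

N = 27, V = 17.
log₁₀(V) = 1.230449, log₁₀(N) = 1.431364
C = 1.230449 / 1.431364 = 0.86

0.86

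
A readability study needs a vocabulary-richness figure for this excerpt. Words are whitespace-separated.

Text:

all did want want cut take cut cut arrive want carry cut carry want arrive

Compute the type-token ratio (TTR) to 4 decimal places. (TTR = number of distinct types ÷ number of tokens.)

0.4667

N = 15 tokens, V = 7 types.
TTR = V / N = 7 / 15 = 0.4667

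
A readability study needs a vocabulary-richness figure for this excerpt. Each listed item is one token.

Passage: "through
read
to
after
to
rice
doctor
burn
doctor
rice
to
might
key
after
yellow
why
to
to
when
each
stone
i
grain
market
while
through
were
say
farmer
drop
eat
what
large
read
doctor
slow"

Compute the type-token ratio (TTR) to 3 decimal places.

N = 36 tokens, V = 26 types.
TTR = V / N = 26 / 36 = 0.722

0.722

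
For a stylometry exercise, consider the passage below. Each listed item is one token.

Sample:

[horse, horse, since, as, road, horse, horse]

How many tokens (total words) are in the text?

Tokens: horse, horse, since, as, road, horse, horse
N = 7

7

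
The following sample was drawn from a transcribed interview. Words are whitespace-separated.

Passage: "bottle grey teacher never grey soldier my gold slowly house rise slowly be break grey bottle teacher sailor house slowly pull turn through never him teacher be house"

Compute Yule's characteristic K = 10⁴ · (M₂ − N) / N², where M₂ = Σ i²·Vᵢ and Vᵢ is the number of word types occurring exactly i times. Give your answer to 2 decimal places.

382.65

Frequencies: grey:3, teacher:3, slowly:3, house:3, bottle:2, never:2, be:2, soldier:1, my:1, gold:1, rise:1, break:1, sailor:1, pull:1, turn:1, through:1, him:1
N = 28. Frequency spectrum: V_1=10, V_2=3, V_3=4
M₂ = 1²·10 + 2²·3 + 3²·4 = 58
K = 10000 × (58 − 28) / 28² = 382.65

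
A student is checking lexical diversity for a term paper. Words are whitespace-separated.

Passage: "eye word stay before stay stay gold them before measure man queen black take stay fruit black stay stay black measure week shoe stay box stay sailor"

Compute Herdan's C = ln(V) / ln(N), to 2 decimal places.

0.84

N = 27, V = 16.
ln(V) = 2.772589, ln(N) = 3.295837
C = 2.772589 / 3.295837 = 0.84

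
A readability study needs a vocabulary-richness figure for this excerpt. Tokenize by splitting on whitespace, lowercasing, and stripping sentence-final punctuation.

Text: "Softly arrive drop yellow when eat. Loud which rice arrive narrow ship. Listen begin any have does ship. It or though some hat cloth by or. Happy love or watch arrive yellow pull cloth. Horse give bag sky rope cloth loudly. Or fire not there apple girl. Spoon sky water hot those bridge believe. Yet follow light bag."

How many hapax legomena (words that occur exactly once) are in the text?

Frequencies: or:4, arrive:3, cloth:3, yellow:2, ship:2, bag:2, sky:2, softly:1, drop:1, when:1, eat:1, loud:1, which:1, rice:1, narrow:1, listen:1, begin:1, any:1, have:1, does:1, … (27 more, each freq 1)
Hapax (freq=1): any, apple, begin, believe, bridge, by, does, drop, eat, fire, follow, girl, give, happy, hat, have, horse, hot, it, light, listen, loud, loudly, love, narrow, not, pull, rice, rope, softly, some, spoon, there, those, though, watch, water, when, which, yet

40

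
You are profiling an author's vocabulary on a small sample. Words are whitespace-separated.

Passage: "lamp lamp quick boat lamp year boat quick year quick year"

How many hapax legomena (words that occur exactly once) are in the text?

Frequencies: lamp:3, quick:3, year:3, boat:2
Hapax (freq=1): (none)

0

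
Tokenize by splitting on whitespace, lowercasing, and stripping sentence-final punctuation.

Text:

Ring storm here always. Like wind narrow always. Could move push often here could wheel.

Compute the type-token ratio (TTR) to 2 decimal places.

0.80

N = 15 tokens, V = 12 types.
TTR = V / N = 12 / 15 = 0.80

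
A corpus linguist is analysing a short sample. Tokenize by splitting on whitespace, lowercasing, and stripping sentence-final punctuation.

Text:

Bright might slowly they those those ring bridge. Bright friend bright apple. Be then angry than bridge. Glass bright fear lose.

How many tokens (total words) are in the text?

21

Tokens: bright, might, slowly, they, those, those, ring, bridge, bright, friend, bright, apple, be, then, angry, than, bridge, glass, bright, fear, lose
N = 21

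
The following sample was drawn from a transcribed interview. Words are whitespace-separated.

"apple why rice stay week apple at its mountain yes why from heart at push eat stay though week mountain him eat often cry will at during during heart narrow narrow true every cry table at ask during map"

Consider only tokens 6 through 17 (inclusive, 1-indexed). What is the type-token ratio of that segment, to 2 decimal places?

0.92

Segment tokens 6–17: apple, at, its, mountain, yes, why, from, heart, at, push, eat, stay
Segment N = 12, segment V = 11.
TTR = 11 / 12 = 0.92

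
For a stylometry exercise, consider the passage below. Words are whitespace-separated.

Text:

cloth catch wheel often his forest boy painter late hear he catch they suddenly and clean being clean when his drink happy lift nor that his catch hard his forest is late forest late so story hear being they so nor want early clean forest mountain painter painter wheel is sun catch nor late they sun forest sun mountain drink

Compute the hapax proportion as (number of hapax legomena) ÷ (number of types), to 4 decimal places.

Frequencies: forest:5, catch:4, his:4, late:4, painter:3, they:3, clean:3, nor:3, sun:3, wheel:2, hear:2, being:2, drink:2, is:2, so:2, mountain:2, cloth:1, often:1, boy:1, he:1, … (10 more, each freq 1)
Hapax count = 14; type count = 30.
Ratio = 14 / 30 = 0.4667

0.4667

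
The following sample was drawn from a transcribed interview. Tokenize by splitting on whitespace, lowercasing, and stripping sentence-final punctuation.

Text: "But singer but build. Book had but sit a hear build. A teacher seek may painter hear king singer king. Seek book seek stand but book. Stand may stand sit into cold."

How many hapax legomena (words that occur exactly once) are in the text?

5

Frequencies: but:4, book:3, seek:3, stand:3, singer:2, build:2, sit:2, a:2, hear:2, may:2, king:2, had:1, teacher:1, painter:1, into:1, cold:1
Hapax (freq=1): cold, had, into, painter, teacher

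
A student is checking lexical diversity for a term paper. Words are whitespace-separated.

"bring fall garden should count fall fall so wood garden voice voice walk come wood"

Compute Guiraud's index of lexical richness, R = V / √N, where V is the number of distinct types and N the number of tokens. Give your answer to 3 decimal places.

N = 15, V = 10.
√N = 3.872983
R = 10 / 3.872983 = 2.582

2.582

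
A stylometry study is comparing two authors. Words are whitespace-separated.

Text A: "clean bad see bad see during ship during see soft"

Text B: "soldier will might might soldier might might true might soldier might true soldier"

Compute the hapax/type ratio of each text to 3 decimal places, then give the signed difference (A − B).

A: hapax=3, V=6, ratio=0.500
B: hapax=1, V=4, ratio=0.250
Difference = 0.500 − 0.250 = 0.250

0.250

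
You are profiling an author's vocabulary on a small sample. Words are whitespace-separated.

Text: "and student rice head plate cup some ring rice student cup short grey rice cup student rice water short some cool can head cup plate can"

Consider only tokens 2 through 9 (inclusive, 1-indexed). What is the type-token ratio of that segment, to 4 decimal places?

Segment tokens 2–9: student, rice, head, plate, cup, some, ring, rice
Segment N = 8, segment V = 7.
TTR = 7 / 8 = 0.8750

0.8750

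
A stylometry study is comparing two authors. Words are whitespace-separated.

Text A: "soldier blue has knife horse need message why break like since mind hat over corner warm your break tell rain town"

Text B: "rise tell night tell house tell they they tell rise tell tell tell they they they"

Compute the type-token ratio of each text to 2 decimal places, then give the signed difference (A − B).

TTR(A) = 20/21 = 0.95
TTR(B) = 5/16 = 0.31
Difference = 0.95 − 0.31 = 0.64

0.64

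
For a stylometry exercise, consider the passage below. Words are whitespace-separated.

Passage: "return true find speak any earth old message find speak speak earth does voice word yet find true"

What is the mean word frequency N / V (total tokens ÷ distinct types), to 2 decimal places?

1.50

N = 18 tokens, V = 12 types.
Mean frequency = N / V = 18 / 12 = 1.50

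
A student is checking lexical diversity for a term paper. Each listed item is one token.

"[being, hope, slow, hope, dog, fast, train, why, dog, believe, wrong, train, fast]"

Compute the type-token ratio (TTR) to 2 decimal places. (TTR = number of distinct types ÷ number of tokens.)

N = 13 tokens, V = 9 types.
TTR = V / N = 9 / 13 = 0.69

0.69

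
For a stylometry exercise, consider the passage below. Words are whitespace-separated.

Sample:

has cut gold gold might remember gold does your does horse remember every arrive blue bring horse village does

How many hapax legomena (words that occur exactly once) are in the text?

Frequencies: gold:3, does:3, remember:2, horse:2, has:1, cut:1, might:1, your:1, every:1, arrive:1, blue:1, bring:1, village:1
Hapax (freq=1): arrive, blue, bring, cut, every, has, might, village, your

9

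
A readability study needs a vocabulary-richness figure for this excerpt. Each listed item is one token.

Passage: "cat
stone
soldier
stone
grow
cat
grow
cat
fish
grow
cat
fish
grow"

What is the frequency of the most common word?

4

Frequencies: cat:4, grow:4, stone:2, fish:2, soldier:1
Most common: 'cat' with frequency 4.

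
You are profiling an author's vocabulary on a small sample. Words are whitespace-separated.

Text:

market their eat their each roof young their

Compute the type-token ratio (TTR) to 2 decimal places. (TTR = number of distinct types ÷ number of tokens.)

0.75

N = 8 tokens, V = 6 types.
TTR = V / N = 6 / 8 = 0.75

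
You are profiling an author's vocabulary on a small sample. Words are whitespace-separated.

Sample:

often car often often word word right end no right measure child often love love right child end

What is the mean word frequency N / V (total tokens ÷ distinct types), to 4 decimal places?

N = 18 tokens, V = 9 types.
Mean frequency = N / V = 18 / 9 = 2.0000

2.0000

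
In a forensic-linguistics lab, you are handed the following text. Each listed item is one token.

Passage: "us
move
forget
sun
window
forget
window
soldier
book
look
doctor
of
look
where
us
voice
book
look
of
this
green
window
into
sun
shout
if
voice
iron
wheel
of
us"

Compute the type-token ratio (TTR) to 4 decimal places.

0.6129

N = 31 tokens, V = 19 types.
TTR = V / N = 19 / 31 = 0.6129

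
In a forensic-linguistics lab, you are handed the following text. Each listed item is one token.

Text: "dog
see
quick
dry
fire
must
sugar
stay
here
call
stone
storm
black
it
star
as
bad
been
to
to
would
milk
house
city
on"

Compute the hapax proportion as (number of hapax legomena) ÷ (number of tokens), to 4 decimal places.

0.9200

Frequencies: to:2, dog:1, see:1, quick:1, dry:1, fire:1, must:1, sugar:1, stay:1, here:1, call:1, stone:1, storm:1, black:1, it:1, star:1, as:1, bad:1, been:1, would:1, … (4 more, each freq 1)
Hapax count = 23; token count = 25.
Ratio = 23 / 25 = 0.9200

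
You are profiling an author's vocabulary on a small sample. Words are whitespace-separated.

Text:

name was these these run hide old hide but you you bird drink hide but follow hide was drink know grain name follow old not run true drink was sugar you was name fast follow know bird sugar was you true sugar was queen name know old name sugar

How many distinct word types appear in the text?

Distinct types: {bird, but, drink, fast, follow, grain, hide, know, name, not, old, queen, run, sugar, these, true, was, you}
V = 18

18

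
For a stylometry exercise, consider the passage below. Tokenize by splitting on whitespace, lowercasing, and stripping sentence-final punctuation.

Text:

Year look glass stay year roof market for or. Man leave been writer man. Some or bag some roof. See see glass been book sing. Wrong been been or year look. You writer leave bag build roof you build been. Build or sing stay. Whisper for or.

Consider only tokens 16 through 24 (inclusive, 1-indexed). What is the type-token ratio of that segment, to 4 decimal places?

0.8889

Segment tokens 16–24: or, bag, some, roof, see, see, glass, been, book
Segment N = 9, segment V = 8.
TTR = 8 / 9 = 0.8889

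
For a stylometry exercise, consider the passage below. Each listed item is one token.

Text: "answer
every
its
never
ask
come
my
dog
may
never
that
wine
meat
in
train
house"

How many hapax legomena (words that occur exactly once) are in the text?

14

Frequencies: never:2, answer:1, every:1, its:1, ask:1, come:1, my:1, dog:1, may:1, that:1, wine:1, meat:1, in:1, train:1, house:1
Hapax (freq=1): answer, ask, come, dog, every, house, in, its, may, meat, my, that, train, wine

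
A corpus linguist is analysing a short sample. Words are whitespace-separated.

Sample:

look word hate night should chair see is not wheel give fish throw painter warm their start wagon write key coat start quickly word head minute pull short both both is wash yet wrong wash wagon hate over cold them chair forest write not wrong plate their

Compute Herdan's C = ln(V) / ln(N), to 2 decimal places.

0.92

N = 47, V = 35.
ln(V) = 3.555348, ln(N) = 3.850148
C = 3.555348 / 3.850148 = 0.92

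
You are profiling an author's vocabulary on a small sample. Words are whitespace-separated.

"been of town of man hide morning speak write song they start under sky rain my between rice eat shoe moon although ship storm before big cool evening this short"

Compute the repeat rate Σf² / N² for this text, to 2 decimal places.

0.04

Frequencies: of:2, been:1, town:1, man:1, hide:1, morning:1, speak:1, write:1, song:1, they:1, start:1, under:1, sky:1, rain:1, my:1, between:1, rice:1, eat:1, shoe:1, moon:1, … (9 more, each freq 1)
Σf² = 32; N² = 900
Repeat rate = 32 / 900 = 0.04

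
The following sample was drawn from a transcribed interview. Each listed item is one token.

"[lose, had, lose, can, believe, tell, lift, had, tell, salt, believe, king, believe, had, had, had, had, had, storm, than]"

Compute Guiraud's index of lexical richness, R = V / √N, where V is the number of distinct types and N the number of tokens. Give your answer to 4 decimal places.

2.2361

N = 20, V = 10.
√N = 4.472136
R = 10 / 4.472136 = 2.2361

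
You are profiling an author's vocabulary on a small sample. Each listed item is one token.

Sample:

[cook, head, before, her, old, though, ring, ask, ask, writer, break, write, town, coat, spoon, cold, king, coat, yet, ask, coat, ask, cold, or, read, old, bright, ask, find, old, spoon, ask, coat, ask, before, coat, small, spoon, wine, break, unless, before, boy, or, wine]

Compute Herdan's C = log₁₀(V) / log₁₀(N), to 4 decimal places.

0.8456

N = 45, V = 25.
log₁₀(V) = 1.397940, log₁₀(N) = 1.653213
C = 1.397940 / 1.653213 = 0.8456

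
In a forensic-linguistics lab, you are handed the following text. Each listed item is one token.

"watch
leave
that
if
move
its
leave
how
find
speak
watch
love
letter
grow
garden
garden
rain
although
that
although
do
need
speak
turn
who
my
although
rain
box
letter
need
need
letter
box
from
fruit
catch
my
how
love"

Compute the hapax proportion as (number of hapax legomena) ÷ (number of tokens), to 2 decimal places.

0.28

Frequencies: letter:3, although:3, need:3, watch:2, leave:2, that:2, how:2, speak:2, love:2, garden:2, rain:2, my:2, box:2, if:1, move:1, its:1, find:1, grow:1, do:1, turn:1, … (4 more, each freq 1)
Hapax count = 11; token count = 40.
Ratio = 11 / 40 = 0.28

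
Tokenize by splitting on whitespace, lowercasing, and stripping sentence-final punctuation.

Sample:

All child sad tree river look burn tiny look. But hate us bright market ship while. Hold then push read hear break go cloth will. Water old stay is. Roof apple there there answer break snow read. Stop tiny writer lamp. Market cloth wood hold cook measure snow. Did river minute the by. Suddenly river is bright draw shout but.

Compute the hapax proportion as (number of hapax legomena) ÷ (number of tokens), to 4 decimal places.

Frequencies: river:3, look:2, tiny:2, but:2, bright:2, market:2, hold:2, read:2, break:2, cloth:2, is:2, there:2, snow:2, all:1, child:1, sad:1, tree:1, burn:1, hate:1, us:1, … (26 more, each freq 1)
Hapax count = 33; token count = 60.
Ratio = 33 / 60 = 0.5500

0.5500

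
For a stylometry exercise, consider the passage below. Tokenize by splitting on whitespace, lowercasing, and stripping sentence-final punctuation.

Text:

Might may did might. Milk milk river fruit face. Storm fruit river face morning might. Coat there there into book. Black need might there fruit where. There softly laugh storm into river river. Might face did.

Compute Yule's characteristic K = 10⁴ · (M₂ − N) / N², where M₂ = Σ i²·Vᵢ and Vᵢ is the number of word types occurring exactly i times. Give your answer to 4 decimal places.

Frequencies: might:5, river:4, there:4, fruit:3, face:3, did:2, milk:2, storm:2, into:2, may:1, morning:1, coat:1, book:1, black:1, need:1, where:1, softly:1, laugh:1
N = 36. Frequency spectrum: V_1=9, V_2=4, V_3=2, V_4=2, V_5=1
M₂ = 1²·9 + 2²·4 + 3²·2 + 4²·2 + 5²·1 = 100
K = 10000 × (100 − 36) / 36² = 493.8272

493.8272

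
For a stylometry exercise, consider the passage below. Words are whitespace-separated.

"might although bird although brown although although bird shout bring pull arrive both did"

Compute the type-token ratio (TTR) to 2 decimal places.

N = 14 tokens, V = 10 types.
TTR = V / N = 10 / 14 = 0.71

0.71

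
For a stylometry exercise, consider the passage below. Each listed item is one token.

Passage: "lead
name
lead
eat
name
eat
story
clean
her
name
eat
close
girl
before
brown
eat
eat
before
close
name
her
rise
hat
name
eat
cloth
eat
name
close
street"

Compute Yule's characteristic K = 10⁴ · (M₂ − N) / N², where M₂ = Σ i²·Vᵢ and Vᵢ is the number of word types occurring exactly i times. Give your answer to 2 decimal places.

933.33

Frequencies: eat:7, name:6, close:3, lead:2, her:2, before:2, story:1, clean:1, girl:1, brown:1, rise:1, hat:1, cloth:1, street:1
N = 30. Frequency spectrum: V_1=8, V_2=3, V_3=1, V_6=1, V_7=1
M₂ = 1²·8 + 2²·3 + 3²·1 + 6²·1 + 7²·1 = 114
K = 10000 × (114 − 30) / 30² = 933.33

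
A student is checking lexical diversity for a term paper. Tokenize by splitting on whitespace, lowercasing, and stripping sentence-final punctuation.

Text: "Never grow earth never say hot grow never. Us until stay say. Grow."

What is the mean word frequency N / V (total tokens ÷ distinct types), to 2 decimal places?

N = 13 tokens, V = 8 types.
Mean frequency = N / V = 13 / 8 = 1.63

1.63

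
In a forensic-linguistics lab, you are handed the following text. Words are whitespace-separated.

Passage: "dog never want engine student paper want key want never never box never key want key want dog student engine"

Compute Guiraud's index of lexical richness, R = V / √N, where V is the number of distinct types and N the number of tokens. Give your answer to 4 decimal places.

1.7889

N = 20, V = 8.
√N = 4.472136
R = 8 / 4.472136 = 1.7889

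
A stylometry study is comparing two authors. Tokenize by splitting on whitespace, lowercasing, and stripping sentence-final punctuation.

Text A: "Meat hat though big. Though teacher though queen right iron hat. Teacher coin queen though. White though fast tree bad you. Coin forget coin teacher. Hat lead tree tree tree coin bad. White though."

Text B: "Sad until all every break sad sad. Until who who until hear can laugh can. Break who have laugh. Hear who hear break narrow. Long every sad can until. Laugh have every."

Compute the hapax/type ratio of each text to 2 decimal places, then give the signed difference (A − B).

A: hapax=8, V=16, ratio=0.50
B: hapax=3, V=12, ratio=0.25
Difference = 0.50 − 0.25 = 0.25

0.25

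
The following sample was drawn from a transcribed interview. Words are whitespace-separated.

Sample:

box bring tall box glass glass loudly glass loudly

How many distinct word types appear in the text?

Distinct types: {box, bring, glass, loudly, tall}
V = 5

5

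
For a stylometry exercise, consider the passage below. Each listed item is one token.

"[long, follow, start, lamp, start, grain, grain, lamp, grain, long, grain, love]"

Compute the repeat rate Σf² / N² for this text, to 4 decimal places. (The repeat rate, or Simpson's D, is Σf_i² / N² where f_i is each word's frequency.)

Frequencies: grain:4, long:2, start:2, lamp:2, follow:1, love:1
Σf² = 30; N² = 144
Repeat rate = 30 / 144 = 0.2083

0.2083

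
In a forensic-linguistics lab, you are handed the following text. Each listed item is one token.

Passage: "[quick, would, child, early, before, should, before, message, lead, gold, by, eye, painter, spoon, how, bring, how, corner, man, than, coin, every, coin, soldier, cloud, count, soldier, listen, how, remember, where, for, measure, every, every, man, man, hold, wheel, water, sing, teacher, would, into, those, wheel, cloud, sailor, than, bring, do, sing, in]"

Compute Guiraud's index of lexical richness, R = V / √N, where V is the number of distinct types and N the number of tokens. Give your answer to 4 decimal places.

5.2197

N = 53, V = 38.
√N = 7.280110
R = 38 / 7.280110 = 5.2197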